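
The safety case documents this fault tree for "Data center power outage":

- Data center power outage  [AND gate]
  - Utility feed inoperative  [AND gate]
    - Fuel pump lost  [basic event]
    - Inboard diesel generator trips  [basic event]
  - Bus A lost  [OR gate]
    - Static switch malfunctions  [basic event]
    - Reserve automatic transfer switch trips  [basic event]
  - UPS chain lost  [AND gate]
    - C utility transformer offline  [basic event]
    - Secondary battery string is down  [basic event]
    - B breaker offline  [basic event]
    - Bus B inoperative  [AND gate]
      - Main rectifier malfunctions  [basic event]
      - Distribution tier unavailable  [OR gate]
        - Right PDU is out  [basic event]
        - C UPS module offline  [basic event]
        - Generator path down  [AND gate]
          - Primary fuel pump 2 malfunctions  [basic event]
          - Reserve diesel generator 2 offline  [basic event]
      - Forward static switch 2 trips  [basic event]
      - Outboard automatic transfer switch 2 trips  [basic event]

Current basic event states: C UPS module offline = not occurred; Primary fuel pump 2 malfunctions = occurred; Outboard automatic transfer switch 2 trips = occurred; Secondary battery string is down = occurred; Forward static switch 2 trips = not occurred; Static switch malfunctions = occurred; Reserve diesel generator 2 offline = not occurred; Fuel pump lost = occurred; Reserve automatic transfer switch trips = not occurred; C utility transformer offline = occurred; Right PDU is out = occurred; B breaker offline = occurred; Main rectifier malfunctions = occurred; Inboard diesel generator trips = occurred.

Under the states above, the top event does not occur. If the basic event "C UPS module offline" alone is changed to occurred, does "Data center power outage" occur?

No

Counterfactual: set "C UPS module offline" to occurred.
Utility feed inoperative [AND]: Fuel pump lost=occurs, Inboard diesel generator trips=occurs → all inputs occur → occurs.
Bus A lost [OR]: Static switch malfunctions=occurs, Reserve automatic transfer switch trips=not → at least one input occurs → occurs.
Generator path down [AND]: Primary fuel pump 2 malfunctions=occurs, Reserve diesel generator 2 offline=not → not all inputs occur → does not occur.
Distribution tier unavailable [OR]: Right PDU is out=occurs, C UPS module offline=occurs, Generator path down=not → at least one input occurs → occurs.
Bus B inoperative [AND]: Main rectifier malfunctions=occurs, Distribution tier unavailable=occurs, Forward static switch 2 trips=not, Outboard automatic transfer switch 2 trips=occurs → not all inputs occur → does not occur.
UPS chain lost [AND]: C utility transformer offline=occurs, Secondary battery string is down=occurs, B breaker offline=occurs, Bus B inoperative=not → not all inputs occur → does not occur.
Data center power outage [AND]: Utility feed inoperative=occurs, Bus A lost=occurs, UPS chain lost=not → not all inputs occur → does not occur.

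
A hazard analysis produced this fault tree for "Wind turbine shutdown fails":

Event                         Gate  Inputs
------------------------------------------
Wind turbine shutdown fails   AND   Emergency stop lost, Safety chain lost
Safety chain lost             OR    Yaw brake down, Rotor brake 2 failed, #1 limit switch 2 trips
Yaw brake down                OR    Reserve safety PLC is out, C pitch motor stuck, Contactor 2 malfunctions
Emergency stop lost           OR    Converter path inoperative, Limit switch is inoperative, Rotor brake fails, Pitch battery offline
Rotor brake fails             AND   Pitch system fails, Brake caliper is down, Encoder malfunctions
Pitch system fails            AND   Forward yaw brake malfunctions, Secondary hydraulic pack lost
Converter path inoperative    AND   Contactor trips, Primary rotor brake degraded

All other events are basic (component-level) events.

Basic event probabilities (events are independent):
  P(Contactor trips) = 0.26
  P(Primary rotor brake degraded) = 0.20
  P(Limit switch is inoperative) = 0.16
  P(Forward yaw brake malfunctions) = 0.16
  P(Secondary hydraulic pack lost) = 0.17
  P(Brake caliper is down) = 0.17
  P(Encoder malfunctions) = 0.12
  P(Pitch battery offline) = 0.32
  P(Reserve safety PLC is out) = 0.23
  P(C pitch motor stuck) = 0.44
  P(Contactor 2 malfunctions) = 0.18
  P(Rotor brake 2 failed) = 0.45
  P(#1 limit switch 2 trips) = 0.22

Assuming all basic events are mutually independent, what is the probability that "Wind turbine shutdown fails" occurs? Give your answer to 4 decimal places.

P(Converter path inoperative) [AND] = 0.26 × 0.20 = 0.052000
P(Pitch system fails) [AND] = 0.16 × 0.17 = 0.027200
P(Rotor brake fails) [AND] = 0.027200 × 0.17 × 0.12 = 0.000555
P(Emergency stop lost) [OR] = 1 − (1−0.052000) × (1−0.16) × (1−0.000555) × (1−0.32) = 0.458803
P(Yaw brake down) [OR] = 1 − (1−0.23) × (1−0.44) × (1−0.18) = 0.646416
P(Safety chain lost) [OR] = 1 − (1−0.646416) × (1−0.45) × (1−0.22) = 0.848312
P(Wind turbine shutdown fails) [AND] = 0.458803 × 0.848312 = 0.389208
Rounded to 4 decimal places: P(Wind turbine shutdown fails) ≈ 0.3892.

0.3892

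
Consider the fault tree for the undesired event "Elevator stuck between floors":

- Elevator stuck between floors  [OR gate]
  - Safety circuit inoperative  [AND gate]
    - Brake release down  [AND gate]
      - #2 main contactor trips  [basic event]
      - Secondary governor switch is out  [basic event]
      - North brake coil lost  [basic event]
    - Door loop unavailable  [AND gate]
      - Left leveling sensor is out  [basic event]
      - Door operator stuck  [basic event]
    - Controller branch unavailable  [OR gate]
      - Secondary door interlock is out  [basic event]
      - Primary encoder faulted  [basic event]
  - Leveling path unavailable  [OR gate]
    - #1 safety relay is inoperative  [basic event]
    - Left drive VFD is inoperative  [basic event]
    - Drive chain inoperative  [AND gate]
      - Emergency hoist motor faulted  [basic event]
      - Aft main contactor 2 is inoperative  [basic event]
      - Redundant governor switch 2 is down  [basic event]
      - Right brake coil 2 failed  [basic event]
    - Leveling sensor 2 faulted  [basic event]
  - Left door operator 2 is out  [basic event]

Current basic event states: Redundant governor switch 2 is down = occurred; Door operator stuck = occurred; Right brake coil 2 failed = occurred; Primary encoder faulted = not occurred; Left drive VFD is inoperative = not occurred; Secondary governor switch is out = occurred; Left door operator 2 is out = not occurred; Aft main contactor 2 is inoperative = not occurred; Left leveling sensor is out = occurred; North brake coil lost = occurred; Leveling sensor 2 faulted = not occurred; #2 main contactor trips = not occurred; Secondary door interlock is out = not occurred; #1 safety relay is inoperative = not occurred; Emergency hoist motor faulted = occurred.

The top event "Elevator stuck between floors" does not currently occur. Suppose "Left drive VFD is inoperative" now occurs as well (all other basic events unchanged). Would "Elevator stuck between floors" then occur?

Counterfactual: set "Left drive VFD is inoperative" to occurred.
Brake release down [AND]: #2 main contactor trips=not, Secondary governor switch is out=occurs, North brake coil lost=occurs → not all inputs occur → does not occur.
Door loop unavailable [AND]: Left leveling sensor is out=occurs, Door operator stuck=occurs → all inputs occur → occurs.
Controller branch unavailable [OR]: Secondary door interlock is out=not, Primary encoder faulted=not → no input occurs → does not occur.
Safety circuit inoperative [AND]: Brake release down=not, Door loop unavailable=occurs, Controller branch unavailable=not → not all inputs occur → does not occur.
Drive chain inoperative [AND]: Emergency hoist motor faulted=occurs, Aft main contactor 2 is inoperative=not, Redundant governor switch 2 is down=occurs, Right brake coil 2 failed=occurs → not all inputs occur → does not occur.
Leveling path unavailable [OR]: #1 safety relay is inoperative=not, Left drive VFD is inoperative=occurs, Drive chain inoperative=not, Leveling sensor 2 faulted=not → at least one input occurs → occurs.
Elevator stuck between floors [OR]: Safety circuit inoperative=not, Leveling path unavailable=occurs, Left door operator 2 is out=not → at least one input occurs → occurs.

Yes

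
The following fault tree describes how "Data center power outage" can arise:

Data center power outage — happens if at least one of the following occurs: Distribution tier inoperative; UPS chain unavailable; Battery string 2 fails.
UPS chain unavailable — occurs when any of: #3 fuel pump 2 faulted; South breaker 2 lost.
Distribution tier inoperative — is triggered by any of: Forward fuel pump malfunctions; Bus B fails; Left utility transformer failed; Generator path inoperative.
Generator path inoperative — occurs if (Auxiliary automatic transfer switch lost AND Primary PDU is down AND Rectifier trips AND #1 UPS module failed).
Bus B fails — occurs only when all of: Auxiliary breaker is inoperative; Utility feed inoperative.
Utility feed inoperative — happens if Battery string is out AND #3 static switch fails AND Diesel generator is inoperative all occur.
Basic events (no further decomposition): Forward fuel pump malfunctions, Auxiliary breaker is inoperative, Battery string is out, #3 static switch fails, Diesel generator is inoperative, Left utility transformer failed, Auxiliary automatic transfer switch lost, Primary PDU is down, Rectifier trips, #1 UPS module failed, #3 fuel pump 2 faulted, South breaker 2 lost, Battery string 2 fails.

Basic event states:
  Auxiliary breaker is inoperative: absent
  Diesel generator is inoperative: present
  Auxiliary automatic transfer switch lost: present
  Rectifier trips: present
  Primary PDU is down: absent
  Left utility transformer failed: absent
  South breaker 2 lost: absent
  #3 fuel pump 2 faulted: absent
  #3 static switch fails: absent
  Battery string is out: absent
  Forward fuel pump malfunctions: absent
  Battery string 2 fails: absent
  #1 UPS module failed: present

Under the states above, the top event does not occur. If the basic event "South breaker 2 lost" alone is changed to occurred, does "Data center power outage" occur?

Counterfactual: set "South breaker 2 lost" to occurred.
Utility feed inoperative [AND]: Battery string is out=not, #3 static switch fails=not, Diesel generator is inoperative=occurs → not all inputs occur → does not occur.
Bus B fails [AND]: Auxiliary breaker is inoperative=not, Utility feed inoperative=not → not all inputs occur → does not occur.
Generator path inoperative [AND]: Auxiliary automatic transfer switch lost=occurs, Primary PDU is down=not, Rectifier trips=occurs, #1 UPS module failed=occurs → not all inputs occur → does not occur.
Distribution tier inoperative [OR]: Forward fuel pump malfunctions=not, Bus B fails=not, Left utility transformer failed=not, Generator path inoperative=not → no input occurs → does not occur.
UPS chain unavailable [OR]: #3 fuel pump 2 faulted=not, South breaker 2 lost=occurs → at least one input occurs → occurs.
Data center power outage [OR]: Distribution tier inoperative=not, UPS chain unavailable=occurs, Battery string 2 fails=not → at least one input occurs → occurs.

Yes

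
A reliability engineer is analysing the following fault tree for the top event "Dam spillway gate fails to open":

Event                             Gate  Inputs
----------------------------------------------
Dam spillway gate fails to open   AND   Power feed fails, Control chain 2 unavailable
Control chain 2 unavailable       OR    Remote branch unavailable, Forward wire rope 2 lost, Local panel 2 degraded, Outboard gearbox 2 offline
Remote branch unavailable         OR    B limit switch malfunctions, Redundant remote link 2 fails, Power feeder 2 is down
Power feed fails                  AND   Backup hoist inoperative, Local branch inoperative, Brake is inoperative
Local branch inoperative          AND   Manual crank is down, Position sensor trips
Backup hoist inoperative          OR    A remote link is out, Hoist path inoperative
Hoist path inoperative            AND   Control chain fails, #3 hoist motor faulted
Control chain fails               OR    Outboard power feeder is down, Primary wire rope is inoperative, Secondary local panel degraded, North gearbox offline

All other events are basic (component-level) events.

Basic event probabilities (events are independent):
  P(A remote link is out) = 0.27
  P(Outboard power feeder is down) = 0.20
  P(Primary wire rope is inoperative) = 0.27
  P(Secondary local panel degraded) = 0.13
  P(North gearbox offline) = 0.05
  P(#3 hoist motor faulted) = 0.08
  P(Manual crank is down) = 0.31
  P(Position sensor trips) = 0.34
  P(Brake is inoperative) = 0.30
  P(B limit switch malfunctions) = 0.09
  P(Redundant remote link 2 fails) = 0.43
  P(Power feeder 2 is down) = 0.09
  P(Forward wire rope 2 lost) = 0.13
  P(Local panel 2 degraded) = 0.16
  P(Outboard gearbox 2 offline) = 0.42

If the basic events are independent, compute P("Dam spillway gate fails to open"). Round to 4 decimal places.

0.0076

P(Control chain fails) [OR] = 1 − (1−0.20) × (1−0.27) × (1−0.13) × (1−0.05) = 0.517324
P(Hoist path inoperative) [AND] = 0.517324 × 0.08 = 0.041386
P(Backup hoist inoperative) [OR] = 1 − (1−0.27) × (1−0.041386) = 0.300212
P(Local branch inoperative) [AND] = 0.31 × 0.34 = 0.105400
P(Power feed fails) [AND] = 0.300212 × 0.105400 × 0.30 = 0.009493
P(Remote branch unavailable) [OR] = 1 − (1−0.09) × (1−0.43) × (1−0.09) = 0.527983
P(Control chain 2 unavailable) [OR] = 1 − (1−0.527983) × (1−0.13) × (1−0.16) × (1−0.42) = 0.799929
P(Dam spillway gate fails to open) [AND] = 0.009493 × 0.799929 = 0.007594
Rounded to 4 decimal places: P(Dam spillway gate fails to open) ≈ 0.0076.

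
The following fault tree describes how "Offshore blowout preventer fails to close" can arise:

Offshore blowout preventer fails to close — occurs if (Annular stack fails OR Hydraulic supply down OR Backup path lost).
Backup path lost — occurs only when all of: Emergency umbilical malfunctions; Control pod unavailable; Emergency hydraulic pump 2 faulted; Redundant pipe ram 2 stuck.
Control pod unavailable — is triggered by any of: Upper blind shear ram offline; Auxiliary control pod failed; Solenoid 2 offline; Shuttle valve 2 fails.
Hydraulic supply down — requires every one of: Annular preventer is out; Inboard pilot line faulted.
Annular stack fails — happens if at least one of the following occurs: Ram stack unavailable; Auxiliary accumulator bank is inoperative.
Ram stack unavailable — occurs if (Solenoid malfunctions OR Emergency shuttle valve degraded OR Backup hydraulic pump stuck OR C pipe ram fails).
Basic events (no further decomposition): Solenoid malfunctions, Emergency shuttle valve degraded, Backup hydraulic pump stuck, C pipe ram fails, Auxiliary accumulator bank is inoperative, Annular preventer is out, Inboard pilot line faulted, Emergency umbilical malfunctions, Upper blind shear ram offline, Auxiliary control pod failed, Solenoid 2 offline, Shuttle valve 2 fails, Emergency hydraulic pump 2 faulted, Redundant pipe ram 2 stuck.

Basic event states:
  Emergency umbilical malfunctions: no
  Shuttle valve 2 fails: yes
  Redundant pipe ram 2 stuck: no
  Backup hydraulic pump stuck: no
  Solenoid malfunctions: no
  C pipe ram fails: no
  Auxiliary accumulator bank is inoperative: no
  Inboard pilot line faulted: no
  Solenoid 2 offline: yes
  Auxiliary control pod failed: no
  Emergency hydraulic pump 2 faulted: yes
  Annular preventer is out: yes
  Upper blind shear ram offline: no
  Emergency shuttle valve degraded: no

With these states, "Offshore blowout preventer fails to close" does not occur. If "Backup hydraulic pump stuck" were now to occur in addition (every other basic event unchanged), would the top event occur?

Yes

Counterfactual: set "Backup hydraulic pump stuck" to occurred.
Ram stack unavailable [OR]: Solenoid malfunctions=not, Emergency shuttle valve degraded=not, Backup hydraulic pump stuck=occurs, C pipe ram fails=not → at least one input occurs → occurs.
Annular stack fails [OR]: Ram stack unavailable=occurs, Auxiliary accumulator bank is inoperative=not → at least one input occurs → occurs.
Hydraulic supply down [AND]: Annular preventer is out=occurs, Inboard pilot line faulted=not → not all inputs occur → does not occur.
Control pod unavailable [OR]: Upper blind shear ram offline=not, Auxiliary control pod failed=not, Solenoid 2 offline=occurs, Shuttle valve 2 fails=occurs → at least one input occurs → occurs.
Backup path lost [AND]: Emergency umbilical malfunctions=not, Control pod unavailable=occurs, Emergency hydraulic pump 2 faulted=occurs, Redundant pipe ram 2 stuck=not → not all inputs occur → does not occur.
Offshore blowout preventer fails to close [OR]: Annular stack fails=occurs, Hydraulic supply down=not, Backup path lost=not → at least one input occurs → occurs.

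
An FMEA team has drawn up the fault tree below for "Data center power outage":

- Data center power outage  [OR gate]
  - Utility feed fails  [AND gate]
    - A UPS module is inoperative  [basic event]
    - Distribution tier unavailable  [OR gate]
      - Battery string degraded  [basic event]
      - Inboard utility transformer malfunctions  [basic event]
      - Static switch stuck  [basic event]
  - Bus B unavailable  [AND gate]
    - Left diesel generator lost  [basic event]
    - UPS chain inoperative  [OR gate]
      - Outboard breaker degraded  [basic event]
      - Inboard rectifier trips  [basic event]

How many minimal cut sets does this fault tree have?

Distribution tier unavailable [OR]: union of children's cut sets → 3 cut set(s).
Utility feed fails [AND]: one cut set from each child combined → 1 × 3 = 3 cut set(s).
UPS chain inoperative [OR]: union of children's cut sets → 2 cut set(s).
Bus B unavailable [AND]: one cut set from each child combined → 1 × 2 = 2 cut set(s).
Data center power outage [OR]: union of children's cut sets → 5 cut set(s).
Minimal cut sets: {A UPS module is inoperative, Battery string degraded}; {A UPS module is inoperative, Inboard utility transformer malfunctions}; {A UPS module is inoperative, Static switch stuck}; {Left diesel generator lost, Outboard breaker degraded}; {Inboard rectifier trips, Left diesel generator lost}.

5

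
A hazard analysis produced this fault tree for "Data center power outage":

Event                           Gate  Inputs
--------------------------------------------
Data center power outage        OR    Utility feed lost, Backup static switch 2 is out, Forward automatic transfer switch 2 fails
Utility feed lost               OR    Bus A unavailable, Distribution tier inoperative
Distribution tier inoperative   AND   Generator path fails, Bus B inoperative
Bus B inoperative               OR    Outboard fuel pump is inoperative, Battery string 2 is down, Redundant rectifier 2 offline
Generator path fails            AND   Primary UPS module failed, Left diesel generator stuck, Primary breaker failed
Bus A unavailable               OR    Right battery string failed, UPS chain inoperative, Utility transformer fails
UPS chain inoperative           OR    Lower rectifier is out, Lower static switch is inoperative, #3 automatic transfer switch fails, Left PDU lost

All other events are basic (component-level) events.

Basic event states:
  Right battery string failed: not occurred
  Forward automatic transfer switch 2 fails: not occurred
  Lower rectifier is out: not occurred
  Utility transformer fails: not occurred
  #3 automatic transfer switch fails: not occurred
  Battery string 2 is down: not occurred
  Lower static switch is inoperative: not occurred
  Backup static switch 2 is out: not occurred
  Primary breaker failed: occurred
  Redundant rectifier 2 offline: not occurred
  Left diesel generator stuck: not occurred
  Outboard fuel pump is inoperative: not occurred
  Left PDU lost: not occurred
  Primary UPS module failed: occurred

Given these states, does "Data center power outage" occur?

UPS chain inoperative [OR]: Lower rectifier is out=not, Lower static switch is inoperative=not, #3 automatic transfer switch fails=not, Left PDU lost=not → no input occurs → does not occur.
Bus A unavailable [OR]: Right battery string failed=not, UPS chain inoperative=not, Utility transformer fails=not → no input occurs → does not occur.
Generator path fails [AND]: Primary UPS module failed=occurs, Left diesel generator stuck=not, Primary breaker failed=occurs → not all inputs occur → does not occur.
Bus B inoperative [OR]: Outboard fuel pump is inoperative=not, Battery string 2 is down=not, Redundant rectifier 2 offline=not → no input occurs → does not occur.
Distribution tier inoperative [AND]: Generator path fails=not, Bus B inoperative=not → not all inputs occur → does not occur.
Utility feed lost [OR]: Bus A unavailable=not, Distribution tier inoperative=not → no input occurs → does not occur.
Data center power outage [OR]: Utility feed lost=not, Backup static switch 2 is out=not, Forward automatic transfer switch 2 fails=not → no input occurs → does not occur.

No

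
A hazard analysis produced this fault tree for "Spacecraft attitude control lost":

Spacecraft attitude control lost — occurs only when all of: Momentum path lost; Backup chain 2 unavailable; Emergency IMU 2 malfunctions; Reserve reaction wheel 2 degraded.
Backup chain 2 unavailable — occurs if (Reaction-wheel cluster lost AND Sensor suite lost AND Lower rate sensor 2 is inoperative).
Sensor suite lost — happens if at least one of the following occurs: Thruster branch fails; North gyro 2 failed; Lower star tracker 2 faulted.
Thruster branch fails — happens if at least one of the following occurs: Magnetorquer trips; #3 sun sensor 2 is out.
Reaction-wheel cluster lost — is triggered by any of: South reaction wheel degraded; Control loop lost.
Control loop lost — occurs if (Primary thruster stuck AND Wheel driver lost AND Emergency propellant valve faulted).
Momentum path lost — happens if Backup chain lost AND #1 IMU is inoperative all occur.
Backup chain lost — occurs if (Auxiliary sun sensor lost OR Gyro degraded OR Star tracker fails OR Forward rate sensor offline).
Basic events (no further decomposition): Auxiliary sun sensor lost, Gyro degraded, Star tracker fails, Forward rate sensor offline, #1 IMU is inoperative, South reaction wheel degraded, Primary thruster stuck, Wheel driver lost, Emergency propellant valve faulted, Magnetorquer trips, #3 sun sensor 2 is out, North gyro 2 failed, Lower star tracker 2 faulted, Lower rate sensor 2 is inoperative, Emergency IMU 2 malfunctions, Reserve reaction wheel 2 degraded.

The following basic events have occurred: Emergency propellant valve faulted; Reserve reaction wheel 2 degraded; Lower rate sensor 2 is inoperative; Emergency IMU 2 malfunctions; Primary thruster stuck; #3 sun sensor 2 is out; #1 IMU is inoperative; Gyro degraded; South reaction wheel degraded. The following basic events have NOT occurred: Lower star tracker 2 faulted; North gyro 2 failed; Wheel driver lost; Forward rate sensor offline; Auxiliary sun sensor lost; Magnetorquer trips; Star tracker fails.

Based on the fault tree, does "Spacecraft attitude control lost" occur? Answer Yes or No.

Backup chain lost [OR]: Auxiliary sun sensor lost=not, Gyro degraded=occurs, Star tracker fails=not, Forward rate sensor offline=not → at least one input occurs → occurs.
Momentum path lost [AND]: Backup chain lost=occurs, #1 IMU is inoperative=occurs → all inputs occur → occurs.
Control loop lost [AND]: Primary thruster stuck=occurs, Wheel driver lost=not, Emergency propellant valve faulted=occurs → not all inputs occur → does not occur.
Reaction-wheel cluster lost [OR]: South reaction wheel degraded=occurs, Control loop lost=not → at least one input occurs → occurs.
Thruster branch fails [OR]: Magnetorquer trips=not, #3 sun sensor 2 is out=occurs → at least one input occurs → occurs.
Sensor suite lost [OR]: Thruster branch fails=occurs, North gyro 2 failed=not, Lower star tracker 2 faulted=not → at least one input occurs → occurs.
Backup chain 2 unavailable [AND]: Reaction-wheel cluster lost=occurs, Sensor suite lost=occurs, Lower rate sensor 2 is inoperative=occurs → all inputs occur → occurs.
Spacecraft attitude control lost [AND]: Momentum path lost=occurs, Backup chain 2 unavailable=occurs, Emergency IMU 2 malfunctions=occurs, Reserve reaction wheel 2 degraded=occurs → all inputs occur → occurs.

Yes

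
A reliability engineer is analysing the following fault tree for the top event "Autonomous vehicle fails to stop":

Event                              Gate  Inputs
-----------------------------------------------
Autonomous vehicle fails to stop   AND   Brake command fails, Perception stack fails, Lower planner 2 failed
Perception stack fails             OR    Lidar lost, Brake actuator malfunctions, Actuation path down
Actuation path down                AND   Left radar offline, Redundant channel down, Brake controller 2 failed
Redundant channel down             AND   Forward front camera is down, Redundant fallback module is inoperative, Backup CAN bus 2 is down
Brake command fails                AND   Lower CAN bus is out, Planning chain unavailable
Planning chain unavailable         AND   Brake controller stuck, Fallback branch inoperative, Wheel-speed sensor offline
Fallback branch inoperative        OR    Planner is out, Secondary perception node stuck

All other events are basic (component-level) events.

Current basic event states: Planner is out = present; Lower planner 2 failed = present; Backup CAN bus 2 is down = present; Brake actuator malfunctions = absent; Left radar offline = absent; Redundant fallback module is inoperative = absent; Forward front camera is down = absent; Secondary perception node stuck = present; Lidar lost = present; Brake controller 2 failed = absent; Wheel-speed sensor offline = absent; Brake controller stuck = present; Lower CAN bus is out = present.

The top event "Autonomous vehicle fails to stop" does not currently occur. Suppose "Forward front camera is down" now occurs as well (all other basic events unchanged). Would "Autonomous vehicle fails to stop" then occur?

No

Counterfactual: set "Forward front camera is down" to occurred.
Fallback branch inoperative [OR]: Planner is out=occurs, Secondary perception node stuck=occurs → at least one input occurs → occurs.
Planning chain unavailable [AND]: Brake controller stuck=occurs, Fallback branch inoperative=occurs, Wheel-speed sensor offline=not → not all inputs occur → does not occur.
Brake command fails [AND]: Lower CAN bus is out=occurs, Planning chain unavailable=not → not all inputs occur → does not occur.
Redundant channel down [AND]: Forward front camera is down=occurs, Redundant fallback module is inoperative=not, Backup CAN bus 2 is down=occurs → not all inputs occur → does not occur.
Actuation path down [AND]: Left radar offline=not, Redundant channel down=not, Brake controller 2 failed=not → not all inputs occur → does not occur.
Perception stack fails [OR]: Lidar lost=occurs, Brake actuator malfunctions=not, Actuation path down=not → at least one input occurs → occurs.
Autonomous vehicle fails to stop [AND]: Brake command fails=not, Perception stack fails=occurs, Lower planner 2 failed=occurs → not all inputs occur → does not occur.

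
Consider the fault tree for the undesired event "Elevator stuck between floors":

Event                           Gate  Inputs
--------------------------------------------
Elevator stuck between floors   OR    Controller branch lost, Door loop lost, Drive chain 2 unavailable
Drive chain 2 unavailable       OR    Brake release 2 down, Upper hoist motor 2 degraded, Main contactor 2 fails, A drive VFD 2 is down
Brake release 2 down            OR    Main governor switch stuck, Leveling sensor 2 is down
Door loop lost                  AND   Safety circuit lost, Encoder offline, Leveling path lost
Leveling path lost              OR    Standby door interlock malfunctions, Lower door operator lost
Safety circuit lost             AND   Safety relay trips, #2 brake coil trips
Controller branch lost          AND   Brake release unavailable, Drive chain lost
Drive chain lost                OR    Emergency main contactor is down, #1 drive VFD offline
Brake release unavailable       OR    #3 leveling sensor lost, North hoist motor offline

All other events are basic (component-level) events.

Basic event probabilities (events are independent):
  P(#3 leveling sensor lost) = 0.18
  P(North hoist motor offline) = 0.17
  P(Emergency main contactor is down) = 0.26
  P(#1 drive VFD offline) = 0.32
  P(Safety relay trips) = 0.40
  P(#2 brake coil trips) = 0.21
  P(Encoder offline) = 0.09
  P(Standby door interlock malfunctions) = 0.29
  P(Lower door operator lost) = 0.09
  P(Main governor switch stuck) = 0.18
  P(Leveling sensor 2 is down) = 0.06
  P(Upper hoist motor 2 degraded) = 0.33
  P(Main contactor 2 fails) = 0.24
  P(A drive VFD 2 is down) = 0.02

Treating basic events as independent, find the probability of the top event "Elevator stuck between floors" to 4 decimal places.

0.6773

P(Brake release unavailable) [OR] = 1 − (1−0.18) × (1−0.17) = 0.319400
P(Drive chain lost) [OR] = 1 − (1−0.26) × (1−0.32) = 0.496800
P(Controller branch lost) [AND] = 0.319400 × 0.496800 = 0.158678
P(Safety circuit lost) [AND] = 0.40 × 0.21 = 0.084000
P(Leveling path lost) [OR] = 1 − (1−0.29) × (1−0.09) = 0.353900
P(Door loop lost) [AND] = 0.084000 × 0.09 × 0.353900 = 0.002675
P(Brake release 2 down) [OR] = 1 − (1−0.18) × (1−0.06) = 0.229200
P(Drive chain 2 unavailable) [OR] = 1 − (1−0.229200) × (1−0.33) × (1−0.24) × (1−0.02) = 0.615358
P(Elevator stuck between floors) [OR] = 1 − (1−0.158678) × (1−0.002675) × (1−0.615358) = 0.677258
Rounded to 4 decimal places: P(Elevator stuck between floors) ≈ 0.6773.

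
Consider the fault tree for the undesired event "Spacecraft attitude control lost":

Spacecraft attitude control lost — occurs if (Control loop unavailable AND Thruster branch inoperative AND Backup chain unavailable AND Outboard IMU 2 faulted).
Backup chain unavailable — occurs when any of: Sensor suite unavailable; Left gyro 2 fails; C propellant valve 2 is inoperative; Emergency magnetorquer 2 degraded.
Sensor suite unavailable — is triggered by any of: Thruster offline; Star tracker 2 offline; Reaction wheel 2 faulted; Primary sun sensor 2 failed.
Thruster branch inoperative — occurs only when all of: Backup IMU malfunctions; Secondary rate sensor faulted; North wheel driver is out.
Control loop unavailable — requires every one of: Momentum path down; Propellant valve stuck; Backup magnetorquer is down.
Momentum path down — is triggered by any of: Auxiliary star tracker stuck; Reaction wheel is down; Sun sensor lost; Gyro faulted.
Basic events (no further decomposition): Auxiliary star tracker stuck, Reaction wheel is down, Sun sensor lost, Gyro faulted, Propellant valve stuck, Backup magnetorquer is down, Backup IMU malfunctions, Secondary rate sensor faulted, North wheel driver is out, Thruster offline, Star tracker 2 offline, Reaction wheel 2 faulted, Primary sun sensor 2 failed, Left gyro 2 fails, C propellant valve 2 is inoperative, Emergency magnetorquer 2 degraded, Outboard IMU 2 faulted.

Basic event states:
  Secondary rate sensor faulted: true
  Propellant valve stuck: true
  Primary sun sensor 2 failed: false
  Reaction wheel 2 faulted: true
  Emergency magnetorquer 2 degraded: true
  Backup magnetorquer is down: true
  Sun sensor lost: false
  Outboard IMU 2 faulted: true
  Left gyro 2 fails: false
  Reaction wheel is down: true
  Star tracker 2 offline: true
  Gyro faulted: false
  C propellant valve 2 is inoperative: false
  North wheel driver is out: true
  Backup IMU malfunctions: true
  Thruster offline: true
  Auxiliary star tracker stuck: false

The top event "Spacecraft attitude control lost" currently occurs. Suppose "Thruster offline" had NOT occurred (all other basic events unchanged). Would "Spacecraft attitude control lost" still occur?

Yes

Counterfactual: set "Thruster offline" to not occurred.
Momentum path down [OR]: Auxiliary star tracker stuck=not, Reaction wheel is down=occurs, Sun sensor lost=not, Gyro faulted=not → at least one input occurs → occurs.
Control loop unavailable [AND]: Momentum path down=occurs, Propellant valve stuck=occurs, Backup magnetorquer is down=occurs → all inputs occur → occurs.
Thruster branch inoperative [AND]: Backup IMU malfunctions=occurs, Secondary rate sensor faulted=occurs, North wheel driver is out=occurs → all inputs occur → occurs.
Sensor suite unavailable [OR]: Thruster offline=not, Star tracker 2 offline=occurs, Reaction wheel 2 faulted=occurs, Primary sun sensor 2 failed=not → at least one input occurs → occurs.
Backup chain unavailable [OR]: Sensor suite unavailable=occurs, Left gyro 2 fails=not, C propellant valve 2 is inoperative=not, Emergency magnetorquer 2 degraded=occurs → at least one input occurs → occurs.
Spacecraft attitude control lost [AND]: Control loop unavailable=occurs, Thruster branch inoperative=occurs, Backup chain unavailable=occurs, Outboard IMU 2 faulted=occurs → all inputs occur → occurs.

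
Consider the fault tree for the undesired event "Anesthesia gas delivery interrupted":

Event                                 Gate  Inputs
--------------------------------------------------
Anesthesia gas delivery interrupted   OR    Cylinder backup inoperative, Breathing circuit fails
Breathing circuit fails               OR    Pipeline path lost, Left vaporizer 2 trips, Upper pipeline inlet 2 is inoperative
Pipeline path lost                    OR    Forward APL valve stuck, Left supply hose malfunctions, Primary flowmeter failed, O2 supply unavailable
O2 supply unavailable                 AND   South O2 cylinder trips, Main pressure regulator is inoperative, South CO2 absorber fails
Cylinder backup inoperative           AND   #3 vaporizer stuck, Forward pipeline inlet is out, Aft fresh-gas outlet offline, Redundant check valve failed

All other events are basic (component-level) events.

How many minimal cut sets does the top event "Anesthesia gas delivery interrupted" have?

7

Cylinder backup inoperative [AND]: one cut set from each child combined → 1 × 1 × 1 × 1 = 1 cut set(s).
O2 supply unavailable [AND]: one cut set from each child combined → 1 × 1 × 1 = 1 cut set(s).
Pipeline path lost [OR]: union of children's cut sets → 4 cut set(s).
Breathing circuit fails [OR]: union of children's cut sets → 6 cut set(s).
Anesthesia gas delivery interrupted [OR]: union of children's cut sets → 7 cut set(s).
Minimal cut sets: {#3 vaporizer stuck, Aft fresh-gas outlet offline, Forward pipeline inlet is out, Redundant check valve failed}; {Forward APL valve stuck}; {Left supply hose malfunctions}; {Primary flowmeter failed}; {Main pressure regulator is inoperative, South CO2 absorber fails, South O2 cylinder trips}; {Left vaporizer 2 trips}; {Upper pipeline inlet 2 is inoperative}.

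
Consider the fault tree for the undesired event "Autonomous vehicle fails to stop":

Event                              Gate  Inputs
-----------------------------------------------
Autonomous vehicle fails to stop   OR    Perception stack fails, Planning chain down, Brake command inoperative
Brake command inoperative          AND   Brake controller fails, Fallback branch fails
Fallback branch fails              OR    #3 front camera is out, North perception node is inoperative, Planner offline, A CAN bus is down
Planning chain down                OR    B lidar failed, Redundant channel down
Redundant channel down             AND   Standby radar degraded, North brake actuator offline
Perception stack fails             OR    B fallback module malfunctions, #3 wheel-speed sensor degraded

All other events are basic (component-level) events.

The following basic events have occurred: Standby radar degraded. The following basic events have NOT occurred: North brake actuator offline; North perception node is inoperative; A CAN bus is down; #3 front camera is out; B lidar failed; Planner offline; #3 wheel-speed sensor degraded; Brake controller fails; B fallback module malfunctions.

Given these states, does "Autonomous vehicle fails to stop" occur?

Perception stack fails [OR]: B fallback module malfunctions=not, #3 wheel-speed sensor degraded=not → no input occurs → does not occur.
Redundant channel down [AND]: Standby radar degraded=occurs, North brake actuator offline=not → not all inputs occur → does not occur.
Planning chain down [OR]: B lidar failed=not, Redundant channel down=not → no input occurs → does not occur.
Fallback branch fails [OR]: #3 front camera is out=not, North perception node is inoperative=not, Planner offline=not, A CAN bus is down=not → no input occurs → does not occur.
Brake command inoperative [AND]: Brake controller fails=not, Fallback branch fails=not → not all inputs occur → does not occur.
Autonomous vehicle fails to stop [OR]: Perception stack fails=not, Planning chain down=not, Brake command inoperative=not → no input occurs → does not occur.

No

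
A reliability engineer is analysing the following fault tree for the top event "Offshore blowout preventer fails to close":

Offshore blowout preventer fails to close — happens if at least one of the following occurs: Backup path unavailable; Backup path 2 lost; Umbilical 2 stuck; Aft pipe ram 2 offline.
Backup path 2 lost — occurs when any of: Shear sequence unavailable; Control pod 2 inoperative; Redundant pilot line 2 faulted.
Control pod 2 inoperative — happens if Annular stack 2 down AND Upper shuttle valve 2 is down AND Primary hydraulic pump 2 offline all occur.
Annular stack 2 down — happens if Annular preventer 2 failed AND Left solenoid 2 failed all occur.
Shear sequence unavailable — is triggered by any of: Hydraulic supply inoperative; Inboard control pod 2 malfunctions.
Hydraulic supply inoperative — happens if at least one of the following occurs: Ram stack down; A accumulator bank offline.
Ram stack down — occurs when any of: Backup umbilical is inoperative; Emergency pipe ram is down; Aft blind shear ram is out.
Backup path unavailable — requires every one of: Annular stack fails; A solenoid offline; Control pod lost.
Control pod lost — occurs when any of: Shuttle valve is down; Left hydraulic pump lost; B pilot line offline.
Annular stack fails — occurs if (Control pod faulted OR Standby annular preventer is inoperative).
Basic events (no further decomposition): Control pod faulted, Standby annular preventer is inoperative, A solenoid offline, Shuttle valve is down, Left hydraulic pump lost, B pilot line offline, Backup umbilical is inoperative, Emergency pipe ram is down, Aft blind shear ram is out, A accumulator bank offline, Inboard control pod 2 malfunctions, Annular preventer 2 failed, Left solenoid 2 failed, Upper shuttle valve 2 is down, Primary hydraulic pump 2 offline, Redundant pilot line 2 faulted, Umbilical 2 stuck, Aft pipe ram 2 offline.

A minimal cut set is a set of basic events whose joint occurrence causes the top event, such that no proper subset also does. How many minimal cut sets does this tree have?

Annular stack fails [OR]: union of children's cut sets → 2 cut set(s).
Control pod lost [OR]: union of children's cut sets → 3 cut set(s).
Backup path unavailable [AND]: one cut set from each child combined → 2 × 1 × 3 = 6 cut set(s).
Ram stack down [OR]: union of children's cut sets → 3 cut set(s).
Hydraulic supply inoperative [OR]: union of children's cut sets → 4 cut set(s).
Shear sequence unavailable [OR]: union of children's cut sets → 5 cut set(s).
Annular stack 2 down [AND]: one cut set from each child combined → 1 × 1 = 1 cut set(s).
Control pod 2 inoperative [AND]: one cut set from each child combined → 1 × 1 × 1 = 1 cut set(s).
Backup path 2 lost [OR]: union of children's cut sets → 7 cut set(s).
Offshore blowout preventer fails to close [OR]: union of children's cut sets → 15 cut set(s).

15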